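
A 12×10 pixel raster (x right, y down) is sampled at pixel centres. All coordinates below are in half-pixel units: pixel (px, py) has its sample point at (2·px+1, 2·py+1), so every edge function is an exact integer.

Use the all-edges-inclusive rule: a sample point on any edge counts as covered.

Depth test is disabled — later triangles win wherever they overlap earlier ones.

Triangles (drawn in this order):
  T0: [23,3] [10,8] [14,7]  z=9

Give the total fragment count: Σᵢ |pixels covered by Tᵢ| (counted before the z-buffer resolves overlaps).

T0:
  2·area = 7  (B↔C swapped to make it positive)
  edge (23, 3)→(14, 7): d=(-9,4) inclusive
  edge (14, 7)→(10, 8): d=(-4,1) inclusive
  edge (10, 8)→(23, 3): d=(13,-5) inclusive
    (11,1)@(23, 3): e=[0,7,0] → █  [on edge]
    (11,2)@(23, 5): e=[-18,-1,26] → ·
    (6,3)@(13, 7): e=[4,1,2] → █
    (7,3)@(15, 7): e=[-4,-1,12] → ·
    (6,4)@(13, 9): e=[-14,-7,28] → ·
    (2,5)@(5, 11): e=[0,-7,14] → ·  [on edge]
  covered (2 px):
    · · · · · · · · · · · ·
    · · · · · · · · · · · █
    · · · · · · · · · · · ·
    · · · · · · █ · · · · ·
    · · · · · · · · · · · ·
    · · · · · · · · · · · ·
    · · · · · · · · · · · ·
    · · · · · · · · · · · ·
    · · · · · · · · · · · ·
    · · · · · · · · · · · ·

Final: 2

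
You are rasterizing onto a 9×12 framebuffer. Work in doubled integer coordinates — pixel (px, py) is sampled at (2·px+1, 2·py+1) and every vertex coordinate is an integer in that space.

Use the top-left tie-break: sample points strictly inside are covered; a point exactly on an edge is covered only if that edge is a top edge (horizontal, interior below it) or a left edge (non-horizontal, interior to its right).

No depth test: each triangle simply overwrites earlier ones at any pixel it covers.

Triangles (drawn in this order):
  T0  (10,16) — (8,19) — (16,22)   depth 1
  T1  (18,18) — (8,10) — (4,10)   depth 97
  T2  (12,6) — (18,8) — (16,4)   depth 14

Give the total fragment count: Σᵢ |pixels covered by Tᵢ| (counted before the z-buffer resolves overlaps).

T0:
  2·area = 30  (B↔C swapped to make it positive)
  edge (10, 16)→(16, 22): d=(6,6) right/bottom  bias=-1
  edge (16, 22)→(8, 19): d=(-8,-3) top-left  bias=+0
  edge (8, 19)→(10, 16): d=(2,-3) top-left  bias=+0
    (0,3)@(1, 7): e=[0,75,-45] → .  [on edge]
    (1,4)@(3, 9): e=[0,65,-35] → .  [on edge]
    (2,5)@(5, 11): e=[0,55,-25] → .  [on edge]
    (3,6)@(7, 13): e=[0,45,-15] → .  [on edge]
    (4,7)@(9, 15): e=[0,35,-5] → .  [on edge]
    (5,8)@(11, 17): e=[0,25,5] → .  [on edge]
    (4,9)@(9, 19): e=[24,3,3] → X
    (5,9)@(11, 19): e=[12,9,9] → X
    (6,9)@(13, 19): e=[0,15,15] → .  [on edge]
    (4,10)@(9, 21): e=[36,-13,7] → .
    (5,10)@(11, 21): e=[24,-7,13] → .
    (7,10)@(15, 21): e=[0,5,25] → .  [on edge]
    (8,11)@(17, 23): e=[0,-5,35] → .  [on edge]
  covered (2 px):
    . . . . . . . . .
    . . . . . . . . .
    . . . . . . . . .
    . . . . . . . . .
    . . . . . . . . .
    . . . . . . . . .
    . . . . . . . . .
    . . . . . . . . .
    . . . . . . . . .
    . . . . X X . . .
    . . . . . . . . .
    . . . . . . . . .
T1:
  2·area = 32  (B↔C swapped to make it positive)
  edge (18, 18)→(4, 10): d=(-14,-8) top-left  bias=+0
  edge (4, 10)→(8, 10): d=(4,0) top-left  bias=+0
  edge (8, 10)→(18, 18): d=(10,8) right/bottom  bias=-1
    (3,5)@(7, 11): e=[10,4,18] → X
    (4,5)@(9, 11): e=[26,4,2] → X
    (5,5)@(11, 11): e=[42,4,-14] → .
    (3,6)@(7, 13): e=[-18,12,38] → .
    (4,6)@(9, 13): e=[-2,12,22] → .
    (5,6)@(11, 13): e=[14,12,6] → X
    (6,6)@(13, 13): e=[30,12,-10] → .
    (5,7)@(11, 15): e=[-14,20,26] → .
    (6,7)@(13, 15): e=[2,20,10] → X
    (7,7)@(15, 15): e=[18,20,-6] → .
    (6,8)@(13, 17): e=[-26,28,30] → .
  covered (4 px):
    . . . . . . . . .
    . . . . . . . . .
    . . . . . . . . .
    . . . . . . . . .
    . . . . . . . . .
    . . . X X . . . .
    . . . . . X . . .
    . . . . . . X . .
    . . . . . . . . .
    . . . . . . . . .
    . . . . . . . . .
    . . . . . . . . .
T2:
  2·area = 20  (B↔C swapped to make it positive)
  edge (12, 6)→(16, 4): d=(4,-2) top-left  bias=+0
  edge (16, 4)→(18, 8): d=(2,4) right/bottom  bias=-1
  edge (18, 8)→(12, 6): d=(-6,-2) top-left  bias=+0
    (1,1)@(3, 3): e=[-30,50,0] → .  [on edge]
    (4,2)@(9, 5): e=[-10,30,0] → .  [on edge]
    (7,2)@(15, 5): e=[2,6,12] → X
    (8,2)@(17, 5): e=[6,-2,16] → .
    (7,3)@(15, 7): e=[10,10,0] → X  [on edge]
    (8,3)@(17, 7): e=[14,2,4] → X
    (7,4)@(15, 9): e=[18,14,-12] → .
    (8,4)@(17, 9): e=[22,6,-8] → .
  covered (3 px):
    . . . . . . . . .
    . . . . . . . . .
    . . . . . . . X .
    . . . . . . . X X
    . . . . . . . . .
    . . . . . . . . .
    . . . . . . . . .
    . . . . . . . . .
    . . . . . . . . .
    . . . . . . . . .
    . . . . . . . . .
    . . . . . . . . .

Final: 9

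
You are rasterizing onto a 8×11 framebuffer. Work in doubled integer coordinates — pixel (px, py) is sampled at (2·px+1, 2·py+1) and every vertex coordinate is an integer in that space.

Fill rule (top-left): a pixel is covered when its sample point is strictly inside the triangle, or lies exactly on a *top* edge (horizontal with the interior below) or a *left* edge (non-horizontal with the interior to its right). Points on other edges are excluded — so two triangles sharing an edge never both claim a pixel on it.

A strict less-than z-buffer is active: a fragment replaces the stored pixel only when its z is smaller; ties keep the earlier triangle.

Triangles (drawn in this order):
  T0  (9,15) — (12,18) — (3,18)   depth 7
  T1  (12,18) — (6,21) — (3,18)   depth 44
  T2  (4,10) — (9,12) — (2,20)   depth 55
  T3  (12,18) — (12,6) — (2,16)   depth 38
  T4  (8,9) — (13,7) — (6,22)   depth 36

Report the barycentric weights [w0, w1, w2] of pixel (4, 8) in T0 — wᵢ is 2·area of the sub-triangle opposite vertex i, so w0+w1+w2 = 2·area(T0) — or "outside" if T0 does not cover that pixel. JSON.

T0:
  2·area = 27
  edge (9, 15)→(12, 18): d=(3,3) right/bottom  bias=-1
  edge (12, 18)→(3, 18): d=(-9,0) right/bottom  bias=-1
  edge (3, 18)→(9, 15): d=(6,-3) top-left  bias=+0
    (0,3)@(1, 7): e=[0,99,-72] → ·  [on edge]
    (1,4)@(3, 9): e=[0,81,-54] → ·  [on edge]
    (2,5)@(5, 11): e=[0,63,-36] → ·  [on edge]
    (3,6)@(7, 13): e=[0,45,-18] → ·  [on edge]
    (6,6)@(13, 13): e=[-18,45,0] → ·  [on edge]
    (4,7)@(9, 15): e=[0,27,0] → ·  [on edge]
    (2,8)@(5, 17): e=[18,9,0] → #  [on edge]
    (3,8)@(7, 17): e=[12,9,6] → #
    (4,8)@(9, 17): e=[6,9,12] → #
    (5,8)@(11, 17): e=[0,9,18] → ·  [on edge]
    (0,9)@(1, 19): e=[36,-9,0] → ·  [on edge]
    (2,9)@(5, 19): e=[24,-9,12] → ·
    (6,9)@(13, 19): e=[0,-9,36] → ·  [on edge]
    (7,10)@(15, 21): e=[0,-27,54] → ·  [on edge]
  covered (3 px):
    · · · · · · · ·
    · · · · · · · ·
    · · · · · · · ·
    · · · · · · · ·
    · · · · · · · ·
    · · · · · · · ·
    · · · · · · · ·
    · · · · · · · ·
    · · # # # · · ·
    · · · · · · · ·
    · · · · · · · ·
T1:
  2·area = 27
  edge (12, 18)→(6, 21): d=(-6,3) right/bottom  bias=-1
  edge (6, 21)→(3, 18): d=(-3,-3) top-left  bias=+0
  edge (3, 18)→(12, 18): d=(9,0) top-left  bias=+0
    (2,9)@(5, 19): e=[15,3,9] → #
    (3,9)@(7, 19): e=[9,9,9] → #
    (4,9)@(9, 19): e=[3,15,9] → #
    (5,9)@(11, 19): e=[-3,21,9] → ·
    (2,10)@(5, 21): e=[3,-3,27] → ·
    (3,10)@(7, 21): e=[-3,3,27] → ·
    (4,10)@(9, 21): e=[-9,9,27] → ·
  covered (3 px):
    · · · · · · · ·
    · · · · · · · ·
    · · · · · · · ·
    · · · · · · · ·
    · · · · · · · ·
    · · · · · · · ·
    · · · · · · · ·
    · · · · · · · ·
    · · · · · · · ·
    · · # # # · · ·
    · · · · · · · ·
T2:
  2·area = 54
  edge (4, 10)→(9, 12): d=(5,2) right/bottom  bias=-1
  edge (9, 12)→(2, 20): d=(-7,8) right/bottom  bias=-1
  edge (2, 20)→(4, 10): d=(2,-10) top-left  bias=+0
    (2,2)@(5, 5): e=[-27,81,0] → ·  [on edge]
    (2,5)@(5, 11): e=[3,39,12] → #
    (3,5)@(7, 11): e=[-1,23,32] → ·
    (2,6)@(5, 13): e=[13,25,16] → #
    (3,6)@(7, 13): e=[9,9,36] → #
    (4,6)@(9, 13): e=[5,-7,56] → ·
    (1,7)@(3, 15): e=[27,27,0] → #  [on edge]
    (3,7)@(7, 15): e=[19,-5,40] → ·
    (1,8)@(3, 17): e=[37,13,4] → #
    (2,8)@(5, 17): e=[33,-3,24] → ·
    (1,9)@(3, 19): e=[47,-1,8] → ·
  covered (6 px):
    · · · · · · · ·
    · · · · · · · ·
    · · · · · · · ·
    · · · · · · · ·
    · · · · · · · ·
    · · # · · · · ·
    · · # # · · · ·
    · # # · · · · ·
    · # · · · · · ·
    · · · · · · · ·
    · · · · · · · ·
T3:
  2·area = 120  (B↔C swapped to make it positive)
  edge (12, 18)→(2, 16): d=(-10,-2) top-left  bias=+0
  edge (2, 16)→(12, 6): d=(10,-10) top-left  bias=+0
  edge (12, 6)→(12, 18): d=(0,12) right/bottom  bias=-1
    (7,1)@(15, 3): e=[156,0,-36] → ·  [on edge]
    (6,2)@(13, 5): e=[132,0,-12] → ·  [on edge]
    (5,3)@(11, 7): e=[108,0,12] → #  [on edge]
    (6,3)@(13, 7): e=[112,20,-12] → ·
    (4,4)@(9, 9): e=[84,0,36] → #  [on edge]
    (6,4)@(13, 9): e=[92,40,-12] → ·
    (3,5)@(7, 11): e=[60,0,60] → #  [on edge]
    (6,5)@(13, 11): e=[72,60,-12] → ·
    (2,6)@(5, 13): e=[36,0,84] → #  [on edge]
    (6,6)@(13, 13): e=[52,80,-12] → ·
    (1,7)@(3, 15): e=[12,0,108] → #  [on edge]
    (6,7)@(13, 15): e=[32,100,-12] → ·
    (0,8)@(1, 17): e=[-12,0,132] → ·  [on edge]
    (3,8)@(7, 17): e=[0,60,60] → #  [on edge]
  covered (18 px):
    · · · · · · · ·
    · · · · · · · ·
    · · · · · · · ·
    · · · · · # · ·
    · · · · # # · ·
    · · · # # # · ·
    · · # # # # · ·
    · # # # # # · ·
    · · · # # # · ·
    · · · · · · · ·
    · · · · · · · ·
T4:
  2·area = 61
  edge (8, 9)→(13, 7): d=(5,-2) top-left  bias=+0
  edge (13, 7)→(6, 22): d=(-7,15) right/bottom  bias=-1
  edge (6, 22)→(8, 9): d=(2,-13) top-left  bias=+0
    (6,3)@(13, 7): e=[0,0,61] → ·  [on edge]
    (4,4)@(9, 9): e=[2,46,13] → #
    (5,4)@(11, 9): e=[6,16,39] → #
    (6,4)@(13, 9): e=[10,-14,65] → ·
    (1,5)@(3, 11): e=[0,122,-61] → ·  [on edge]
    (4,5)@(9, 11): e=[12,32,17] → #
    (6,5)@(13, 11): e=[20,-28,69] → ·
    (4,6)@(9, 13): e=[22,18,21] → #
    (5,6)@(11, 13): e=[26,-12,47] → ·
    (4,7)@(9, 15): e=[32,4,25] → #
    (5,7)@(11, 15): e=[36,-26,51] → ·
    (3,8)@(7, 17): e=[38,20,3] → #
  covered (8 px):
    · · · · · · · ·
    · · · · · · · ·
    · · · · · · · ·
    · · · · · · · ·
    · · · · # # · ·
    · · · · # # · ·
    · · · · # · · ·
    · · · · # · · ·
    · · · # · · · ·
    · · · # · · · ·
    · · · · · · · ·

Answer: [9,12,6]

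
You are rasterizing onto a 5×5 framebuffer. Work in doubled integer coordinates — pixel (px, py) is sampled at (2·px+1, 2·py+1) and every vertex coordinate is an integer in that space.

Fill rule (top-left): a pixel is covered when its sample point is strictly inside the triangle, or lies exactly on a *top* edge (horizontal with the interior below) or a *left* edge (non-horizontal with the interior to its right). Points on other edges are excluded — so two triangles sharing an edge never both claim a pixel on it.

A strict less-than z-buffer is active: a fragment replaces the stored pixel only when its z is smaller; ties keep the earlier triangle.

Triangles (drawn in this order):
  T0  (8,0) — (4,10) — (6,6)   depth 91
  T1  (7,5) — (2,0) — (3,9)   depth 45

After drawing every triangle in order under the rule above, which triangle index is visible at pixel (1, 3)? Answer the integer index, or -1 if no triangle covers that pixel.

T0:
  2·area = 4  (B↔C swapped to make it positive)
  edge (8, 0)→(6, 6): d=(-2,6) right/bottom  bias=-1
  edge (6, 6)→(4, 10): d=(-2,4) right/bottom  bias=-1
  edge (4, 10)→(8, 0): d=(4,-10) top-left  bias=+0
    (3,1)@(7, 3): e=[0,2,2] → .  [on edge]
    (2,4)@(5, 9): e=[0,-2,6] → .  [on edge]
  covered (0 px):
    . . . . .
    . . . . .
    . . . . .
    . . . . .
    . . . . .
T1:
  2·area = 40  (B↔C swapped to make it positive)
  edge (7, 5)→(3, 9): d=(-4,4) right/bottom  bias=-1
  edge (3, 9)→(2, 0): d=(-1,-9) top-left  bias=+0
  edge (2, 0)→(7, 5): d=(5,5) right/bottom  bias=-1
    (1,0)@(3, 1): e=[32,8,0] → .  [on edge]
    (1,1)@(3, 3): e=[24,6,10] → X
    (2,1)@(5, 3): e=[16,24,0] → .  [on edge]
    (4,1)@(9, 3): e=[0,60,-20] → .  [on edge]
    (1,2)@(3, 5): e=[16,4,20] → X
    (2,2)@(5, 5): e=[8,22,10] → X
    (3,2)@(7, 5): e=[0,40,0] → .  [on edge]
    (1,3)@(3, 7): e=[8,2,30] → X
    (2,3)@(5, 7): e=[0,20,20] → .  [on edge]
    (4,3)@(9, 7): e=[-16,56,0] → .  [on edge]
    (1,4)@(3, 9): e=[0,0,40] → .  [on edge]
  covered (4 px):
    . . . . .
    . X . . .
    . X X . .
    . X . . .
    . . . . .

Z-buffer (winner per pixel, '.' = empty):
  . . . . .
  . 1 . . .
  . 1 1 . .
  . 1 . . .
  . . . . .

Final: 1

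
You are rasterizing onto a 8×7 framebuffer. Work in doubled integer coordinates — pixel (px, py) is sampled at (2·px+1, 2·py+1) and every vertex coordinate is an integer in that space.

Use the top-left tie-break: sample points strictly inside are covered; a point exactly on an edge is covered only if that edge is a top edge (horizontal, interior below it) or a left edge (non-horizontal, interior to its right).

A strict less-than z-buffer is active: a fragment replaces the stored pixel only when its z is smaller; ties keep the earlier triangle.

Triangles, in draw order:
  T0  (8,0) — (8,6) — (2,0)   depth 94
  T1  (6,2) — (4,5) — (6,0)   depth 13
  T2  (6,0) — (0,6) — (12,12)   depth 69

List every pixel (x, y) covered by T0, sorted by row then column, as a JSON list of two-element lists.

T0:
  2·area = 36
  edge (8, 0)→(8, 6): d=(0,6) right/bottom  bias=-1
  edge (8, 6)→(2, 0): d=(-6,-6) top-left  bias=+0
  edge (2, 0)→(8, 0): d=(6,0) top-left  bias=+0
    (1,0)@(3, 1): e=[30,0,6] → #  [on edge]
    (2,0)@(5, 1): e=[18,12,6] → #
    (3,0)@(7, 1): e=[6,24,6] → #
    (4,0)@(9, 1): e=[-6,36,6] → ·
    (1,1)@(3, 3): e=[30,-12,18] → ·
    (2,1)@(5, 3): e=[18,0,18] → #  [on edge]
    (4,1)@(9, 3): e=[-6,24,18] → ·
    (2,2)@(5, 5): e=[18,-12,30] → ·
    (3,2)@(7, 5): e=[6,0,30] → #  [on edge]
    (4,2)@(9, 5): e=[-6,12,30] → ·
    (3,3)@(7, 7): e=[6,-12,42] → ·
    (4,3)@(9, 7): e=[-6,0,42] → ·  [on edge]
    (5,4)@(11, 9): e=[-18,0,54] → ·  [on edge]
    (6,5)@(13, 11): e=[-30,0,66] → ·  [on edge]
    (7,6)@(15, 13): e=[-42,0,78] → ·  [on edge]
  covered (6 px):
    · # # # · · · ·
    · · # # · · · ·
    · · · # · · · ·
    · · · · · · · ·
    · · · · · · · ·
    · · · · · · · ·
    · · · · · · · ·
T1:
  2·area = 4
  edge (6, 2)→(4, 5): d=(-2,3) right/bottom  bias=-1
  edge (4, 5)→(6, 0): d=(2,-5) top-left  bias=+0
  edge (6, 0)→(6, 2): d=(0,2) right/bottom  bias=-1
    (2,1)@(5, 3): e=[1,1,2] → #
    (3,1)@(7, 3): e=[-5,11,-2] → ·
    (2,2)@(5, 5): e=[-3,5,2] → ·
  covered (1 px):
    · · · · · · · ·
    · · # · · · · ·
    · · · · · · · ·
    · · · · · · · ·
    · · · · · · · ·
    · · · · · · · ·
    · · · · · · · ·
T2:
  2·area = 108  (B↔C swapped to make it positive)
  edge (6, 0)→(12, 12): d=(6,12) right/bottom  bias=-1
  edge (12, 12)→(0, 6): d=(-12,-6) top-left  bias=+0
  edge (0, 6)→(6, 0): d=(6,-6) top-left  bias=+0
    (2,0)@(5, 1): e=[18,90,0] → #  [on edge]
    (3,0)@(7, 1): e=[-6,102,12] → ·
    (1,1)@(3, 3): e=[54,54,0] → #  [on edge]
    (3,1)@(7, 3): e=[6,78,24] → #
    (4,1)@(9, 3): e=[-18,90,36] → ·
    (0,2)@(1, 5): e=[90,18,0] → #  [on edge]
    (4,2)@(9, 5): e=[-6,66,48] → ·
    (0,3)@(1, 7): e=[102,-6,12] → ·
    (1,3)@(3, 7): e=[78,6,24] → #
    (4,3)@(9, 7): e=[6,42,60] → #
    (5,3)@(11, 7): e=[-18,54,72] → ·
    (1,4)@(3, 9): e=[90,-18,36] → ·
  covered (15 px):
    · · # · · · · ·
    · # # # · · · ·
    # # # # · · · ·
    · # # # # · · ·
    · · · # # · · ·
    · · · · · # · ·
    · · · · · · · ·

Final: [[1,0],[2,0],[3,0],[2,1],[3,1],[3,2]]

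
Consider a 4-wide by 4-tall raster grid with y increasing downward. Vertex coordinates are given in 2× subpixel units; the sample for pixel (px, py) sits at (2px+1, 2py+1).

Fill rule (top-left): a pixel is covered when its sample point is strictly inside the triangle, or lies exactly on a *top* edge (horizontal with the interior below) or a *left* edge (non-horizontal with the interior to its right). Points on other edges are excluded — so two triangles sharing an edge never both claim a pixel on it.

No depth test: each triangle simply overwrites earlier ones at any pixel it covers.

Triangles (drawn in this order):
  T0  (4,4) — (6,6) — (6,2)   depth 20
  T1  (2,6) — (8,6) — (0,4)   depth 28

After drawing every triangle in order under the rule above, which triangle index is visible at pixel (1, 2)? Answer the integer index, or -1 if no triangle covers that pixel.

T0:
  2·area = 8  (B↔C swapped to make it positive)
  edge (4, 4)→(6, 2): d=(2,-2) top-left  bias=+0
  edge (6, 2)→(6, 6): d=(0,4) right/bottom  bias=-1
  edge (6, 6)→(4, 4): d=(-2,-2) top-left  bias=+0
    (0,0)@(1, 1): e=[-12,20,0] → ·  [on edge]
    (3,0)@(7, 1): e=[0,-4,12] → ·  [on edge]
    (1,1)@(3, 3): e=[-4,12,0] → ·  [on edge]
    (2,1)@(5, 3): e=[0,4,4] → █  [on edge]
    (3,1)@(7, 3): e=[4,-4,8] → ·
    (1,2)@(3, 5): e=[0,12,-4] → ·  [on edge]
    (2,2)@(5, 5): e=[4,4,0] → █  [on edge]
    (3,2)@(7, 5): e=[8,-4,4] → ·
    (0,3)@(1, 7): e=[0,20,-12] → ·  [on edge]
    (2,3)@(5, 7): e=[8,4,-4] → ·
    (3,3)@(7, 7): e=[12,-4,0] → ·  [on edge]
  covered (2 px):
    · · · ·
    · · █ ·
    · · █ ·
    · · · ·
T1:
  2·area = 12  (B↔C swapped to make it positive)
  edge (2, 6)→(0, 4): d=(-2,-2) top-left  bias=+0
  edge (0, 4)→(8, 6): d=(8,2) right/bottom  bias=-1
  edge (8, 6)→(2, 6): d=(-6,0) right/bottom  bias=-1
    (0,2)@(1, 5): e=[0,6,6] → █  [on edge]
    (1,2)@(3, 5): e=[4,2,6] → █
    (2,2)@(5, 5): e=[8,-2,6] → ·
    (0,3)@(1, 7): e=[-4,22,-6] → ·
    (1,3)@(3, 7): e=[0,18,-6] → ·  [on edge]
  covered (2 px):
    · · · ·
    · · · ·
    █ █ · ·
    · · · ·

Z-buffer (winner per pixel, '.' = empty):
  . . . .
  . . 0 .
  1 1 0 .
  . . . .

Answer: 1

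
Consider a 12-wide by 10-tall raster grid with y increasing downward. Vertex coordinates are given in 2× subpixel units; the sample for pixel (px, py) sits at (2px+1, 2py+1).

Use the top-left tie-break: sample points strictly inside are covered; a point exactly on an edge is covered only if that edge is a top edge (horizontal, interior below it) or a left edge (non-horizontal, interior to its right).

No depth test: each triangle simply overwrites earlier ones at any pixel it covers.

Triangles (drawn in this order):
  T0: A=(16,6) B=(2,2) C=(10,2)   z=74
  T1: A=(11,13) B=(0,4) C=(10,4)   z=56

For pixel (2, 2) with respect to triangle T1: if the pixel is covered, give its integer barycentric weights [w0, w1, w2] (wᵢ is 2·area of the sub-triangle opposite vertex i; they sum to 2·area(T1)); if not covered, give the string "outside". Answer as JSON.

T0:
  2·area = 32
  edge (16, 6)→(2, 2): d=(-14,-4) top-left  bias=+0
  edge (2, 2)→(10, 2): d=(8,0) top-left  bias=+0
  edge (10, 2)→(16, 6): d=(6,4) right/bottom  bias=-1
    (3,1)@(7, 3): e=[6,8,18] → #
    (4,1)@(9, 3): e=[14,8,10] → #
    (5,1)@(11, 3): e=[22,8,2] → #
    (6,1)@(13, 3): e=[30,8,-6] → ·
    (3,2)@(7, 5): e=[-22,24,30] → ·
    (4,2)@(9, 5): e=[-14,24,22] → ·
    (5,2)@(11, 5): e=[-6,24,14] → ·
    (6,2)@(13, 5): e=[2,24,6] → #
    (7,2)@(15, 5): e=[10,24,-2] → ·
    (6,3)@(13, 7): e=[-26,40,18] → ·
  covered (4 px):
    · · · · · · · · · · · ·
    · · · # # # · · · · · ·
    · · · · · · # · · · · ·
    · · · · · · · · · · · ·
    · · · · · · · · · · · ·
    · · · · · · · · · · · ·
    · · · · · · · · · · · ·
    · · · · · · · · · · · ·
    · · · · · · · · · · · ·
    · · · · · · · · · · · ·
T1:
  2·area = 90
  edge (11, 13)→(0, 4): d=(-11,-9) top-left  bias=+0
  edge (0, 4)→(10, 4): d=(10,0) top-left  bias=+0
  edge (10, 4)→(11, 13): d=(1,9) right/bottom  bias=-1
    (1,2)@(3, 5): e=[16,10,64] → #
    (2,2)@(5, 5): e=[34,10,46] → #
    (3,2)@(7, 5): e=[52,10,28] → #
    (4,2)@(9, 5): e=[70,10,10] → #
    (5,2)@(11, 5): e=[88,10,-8] → ·
    (1,3)@(3, 7): e=[-6,30,66] → ·
    (2,3)@(5, 7): e=[12,30,48] → #
    (5,3)@(11, 7): e=[66,30,-6] → ·
    (2,4)@(5, 9): e=[-10,50,50] → ·
    (3,4)@(7, 9): e=[8,50,32] → #
    (5,4)@(11, 9): e=[44,50,-4] → ·
    (3,5)@(7, 11): e=[-14,70,34] → ·
    (5,6)@(11, 13): e=[0,90,0] → ·  [on edge]
  covered (10 px):
    · · · · · · · · · · · ·
    · · · · · · · · · · · ·
    · # # # # · · · · · · ·
    · · # # # · · · · · · ·
    · · · # # · · · · · · ·
    · · · · # · · · · · · ·
    · · · · · · · · · · · ·
    · · · · · · · · · · · ·
    · · · · · · · · · · · ·
    · · · · · · · · · · · ·

Answer: [10,46,34]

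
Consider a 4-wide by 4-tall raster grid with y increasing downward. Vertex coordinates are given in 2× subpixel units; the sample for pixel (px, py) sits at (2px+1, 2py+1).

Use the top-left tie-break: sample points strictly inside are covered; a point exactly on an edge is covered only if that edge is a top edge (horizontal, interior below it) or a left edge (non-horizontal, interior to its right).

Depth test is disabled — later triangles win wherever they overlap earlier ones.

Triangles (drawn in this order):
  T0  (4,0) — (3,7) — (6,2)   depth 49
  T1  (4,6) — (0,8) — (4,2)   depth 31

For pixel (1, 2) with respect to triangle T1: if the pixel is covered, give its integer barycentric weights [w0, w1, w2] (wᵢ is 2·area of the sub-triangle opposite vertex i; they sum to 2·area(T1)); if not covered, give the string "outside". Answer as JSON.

T0:
  2·area = 16  (B↔C swapped to make it positive)
  edge (4, 0)→(6, 2): d=(2,2) right/bottom  bias=-1
  edge (6, 2)→(3, 7): d=(-3,5) right/bottom  bias=-1
  edge (3, 7)→(4, 0): d=(1,-7) top-left  bias=+0
    (2,0)@(5, 1): e=[0,8,8] → .  [on edge]
    (2,1)@(5, 3): e=[4,2,10] → X
    (3,1)@(7, 3): e=[0,-8,24] → .  [on edge]
    (2,2)@(5, 5): e=[8,-4,12] → .
    (1,3)@(3, 7): e=[16,0,0] → .  [on edge]
  covered (1 px):
    . . . .
    . . X .
    . . . .
    . . . .
T1:
  2·area = 16
  edge (4, 6)→(0, 8): d=(-4,2) right/bottom  bias=-1
  edge (0, 8)→(4, 2): d=(4,-6) top-left  bias=+0
  edge (4, 2)→(4, 6): d=(0,4) right/bottom  bias=-1
    (1,2)@(3, 5): e=[6,6,4] → X
    (2,2)@(5, 5): e=[2,18,-4] → .
    (0,3)@(1, 7): e=[2,2,12] → X
    (1,3)@(3, 7): e=[-2,14,4] → .
  covered (2 px):
    . . . .
    . . . .
    . X . .
    X . . .

Answer: [6,4,6]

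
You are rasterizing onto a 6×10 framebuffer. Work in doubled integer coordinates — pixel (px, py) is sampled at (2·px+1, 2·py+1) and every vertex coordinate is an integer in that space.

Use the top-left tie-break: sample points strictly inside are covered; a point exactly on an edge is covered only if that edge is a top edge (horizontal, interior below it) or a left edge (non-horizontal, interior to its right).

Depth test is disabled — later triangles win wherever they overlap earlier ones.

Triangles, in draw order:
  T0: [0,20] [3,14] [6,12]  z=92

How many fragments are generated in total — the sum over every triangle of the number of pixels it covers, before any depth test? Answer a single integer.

T0:
  2·area = 12
  edge (0, 20)→(3, 14): d=(3,-6) top-left  bias=+0
  edge (3, 14)→(6, 12): d=(3,-2) top-left  bias=+0
  edge (6, 12)→(0, 20): d=(-6,8) right/bottom  bias=-1
    (2,6)@(5, 13): e=[9,1,2] → X
    (3,6)@(7, 13): e=[21,5,-14] → .
    (1,7)@(3, 15): e=[3,3,6] → X
    (2,7)@(5, 15): e=[15,7,-10] → .
    (1,8)@(3, 17): e=[9,9,-6] → .
  covered (2 px):
    . . . . . .
    . . . . . .
    . . . . . .
    . . . . . .
    . . . . . .
    . . . . . .
    . . X . . .
    . X . . . .
    . . . . . .
    . . . . . .

Result: 2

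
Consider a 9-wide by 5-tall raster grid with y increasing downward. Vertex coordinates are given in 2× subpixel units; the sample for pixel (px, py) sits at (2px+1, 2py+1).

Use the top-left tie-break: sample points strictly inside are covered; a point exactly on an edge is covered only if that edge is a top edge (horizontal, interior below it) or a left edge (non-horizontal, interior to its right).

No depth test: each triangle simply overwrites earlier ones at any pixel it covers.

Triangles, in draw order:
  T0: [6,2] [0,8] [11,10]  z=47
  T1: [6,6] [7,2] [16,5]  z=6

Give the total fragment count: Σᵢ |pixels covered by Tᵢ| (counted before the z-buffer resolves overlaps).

T0:
  2·area = 78  (B↔C swapped to make it positive)
  edge (6, 2)→(11, 10): d=(5,8) right/bottom  bias=-1
  edge (11, 10)→(0, 8): d=(-11,-2) top-left  bias=+0
  edge (0, 8)→(6, 2): d=(6,-6) top-left  bias=+0
    (3,0)@(7, 1): e=[-13,91,0] → ·  [on edge]
    (2,1)@(5, 3): e=[13,65,0] → #  [on edge]
    (3,1)@(7, 3): e=[-3,69,12] → ·
    (1,2)@(3, 5): e=[39,39,0] → #  [on edge]
    (3,2)@(7, 5): e=[7,47,24] → #
    (4,2)@(9, 5): e=[-9,51,36] → ·
    (0,3)@(1, 7): e=[65,13,0] → #  [on edge]
    (4,3)@(9, 7): e=[1,29,48] → #
    (5,3)@(11, 7): e=[-15,33,60] → ·
    (0,4)@(1, 9): e=[75,-9,12] → ·
    (1,4)@(3, 9): e=[59,-5,24] → ·
    (2,4)@(5, 9): e=[43,-1,36] → ·
  covered (11 px):
    · · · · · · · · ·
    · · # · · · · · ·
    · # # # · · · · ·
    # # # # # · · · ·
    · · · # # · · · ·
T1:
  2·area = 39
  edge (6, 6)→(7, 2): d=(1,-4) top-left  bias=+0
  edge (7, 2)→(16, 5): d=(9,3) right/bottom  bias=-1
  edge (16, 5)→(6, 6): d=(-10,1) right/bottom  bias=-1
    (3,1)@(7, 3): e=[1,9,29] → #
    (4,1)@(9, 3): e=[9,3,27] → #
    (5,1)@(11, 3): e=[17,-3,25] → ·
    (3,2)@(7, 5): e=[3,27,9] → #
    (5,2)@(11, 5): e=[19,15,5] → #
    (6,2)@(13, 5): e=[27,9,3] → #
    (7,2)@(15, 5): e=[35,3,1] → #
    (8,2)@(17, 5): e=[43,-3,-1] → ·
    (3,3)@(7, 7): e=[5,45,-11] → ·
    (4,3)@(9, 7): e=[13,39,-13] → ·
    (5,3)@(11, 7): e=[21,33,-15] → ·
    (6,3)@(13, 7): e=[29,27,-17] → ·
  covered (7 px):
    · · · · · · · · ·
    · · · # # · · · ·
    · · · # # # # # ·
    · · · · · · · · ·
    · · · · · · · · ·

Answer: 18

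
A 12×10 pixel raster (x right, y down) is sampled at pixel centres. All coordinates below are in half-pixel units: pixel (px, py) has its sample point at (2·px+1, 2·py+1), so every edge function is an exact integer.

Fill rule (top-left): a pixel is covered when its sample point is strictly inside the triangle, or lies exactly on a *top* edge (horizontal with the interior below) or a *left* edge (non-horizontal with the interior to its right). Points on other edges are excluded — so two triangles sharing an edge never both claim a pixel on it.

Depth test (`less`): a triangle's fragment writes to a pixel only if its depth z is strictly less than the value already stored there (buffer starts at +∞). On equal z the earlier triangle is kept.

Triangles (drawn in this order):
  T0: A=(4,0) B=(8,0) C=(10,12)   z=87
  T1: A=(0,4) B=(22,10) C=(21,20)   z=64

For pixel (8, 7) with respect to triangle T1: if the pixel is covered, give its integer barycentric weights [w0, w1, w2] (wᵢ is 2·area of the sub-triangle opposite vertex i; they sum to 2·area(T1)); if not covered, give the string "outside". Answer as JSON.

T0:
  2·area = 48
  edge (4, 0)→(8, 0): d=(4,0) top-left  bias=+0
  edge (8, 0)→(10, 12): d=(2,12) right/bottom  bias=-1
  edge (10, 12)→(4, 0): d=(-6,-12) top-left  bias=+0
    (2,0)@(5, 1): e=[4,38,6] → #
    (3,0)@(7, 1): e=[4,14,30] → #
    (4,0)@(9, 1): e=[4,-10,54] → ·
    (2,1)@(5, 3): e=[12,42,-6] → ·
    (3,1)@(7, 3): e=[12,18,18] → #
    (4,1)@(9, 3): e=[12,-6,42] → ·
    (3,2)@(7, 5): e=[20,22,6] → #
    (4,2)@(9, 5): e=[20,-2,30] → ·
    (3,3)@(7, 7): e=[28,26,-6] → ·
    (4,3)@(9, 7): e=[28,2,18] → #
    (5,3)@(11, 7): e=[28,-22,42] → ·
    (4,4)@(9, 9): e=[36,6,6] → #
  covered (6 px):
    · · # # · · · · · · · ·
    · · · # · · · · · · · ·
    · · · # · · · · · · · ·
    · · · · # · · · · · · ·
    · · · · # · · · · · · ·
    · · · · · · · · · · · ·
    · · · · · · · · · · · ·
    · · · · · · · · · · · ·
    · · · · · · · · · · · ·
    · · · · · · · · · · · ·
T1:
  2·area = 226
  edge (0, 4)→(22, 10): d=(22,6) right/bottom  bias=-1
  edge (22, 10)→(21, 20): d=(-1,10) right/bottom  bias=-1
  edge (21, 20)→(0, 4): d=(-21,-16) top-left  bias=+0
    (1,2)@(3, 5): e=[4,195,27] → #
    (2,2)@(5, 5): e=[-8,175,59] → ·
    (1,3)@(3, 7): e=[48,193,-15] → ·
    (2,3)@(5, 7): e=[36,173,17] → #
    (3,3)@(7, 7): e=[24,153,49] → #
    (4,3)@(9, 7): e=[12,133,81] → #
    (5,3)@(11, 7): e=[0,113,113] → ·  [on edge]
    (2,4)@(5, 9): e=[80,171,-25] → ·
    (3,4)@(7, 9): e=[68,151,7] → #
    (5,4)@(11, 9): e=[44,111,71] → #
    (6,4)@(13, 9): e=[32,91,103] → #
    (7,4)@(15, 9): e=[20,71,135] → #
  covered (28 px):
    · · · · · · · · · · · ·
    · · · · · · · · · · · ·
    · # · · · · · · · · · ·
    · · # # # · · · · · · ·
    · · · # # # # # # · · ·
    · · · · · # # # # # # ·
    · · · · · · # # # # # ·
    · · · · · · · # # # # ·
    · · · · · · · · · # # ·
    · · · · · · · · · · # ·

Final: [45,41,140]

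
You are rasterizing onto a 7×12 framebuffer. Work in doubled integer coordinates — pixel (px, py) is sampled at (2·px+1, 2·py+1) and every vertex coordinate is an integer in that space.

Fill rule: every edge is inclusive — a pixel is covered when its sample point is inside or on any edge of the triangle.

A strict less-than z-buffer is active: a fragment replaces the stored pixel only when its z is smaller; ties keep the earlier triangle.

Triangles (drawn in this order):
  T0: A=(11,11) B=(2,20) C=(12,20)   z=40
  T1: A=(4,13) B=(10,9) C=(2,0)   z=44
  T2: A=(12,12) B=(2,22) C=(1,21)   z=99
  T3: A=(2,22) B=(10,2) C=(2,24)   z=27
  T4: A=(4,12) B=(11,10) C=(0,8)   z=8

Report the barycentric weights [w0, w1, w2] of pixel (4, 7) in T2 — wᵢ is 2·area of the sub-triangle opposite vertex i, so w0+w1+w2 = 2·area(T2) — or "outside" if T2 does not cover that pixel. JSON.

T0:
  2·area = 90  (B↔C swapped to make it positive)
  edge (11, 11)→(12, 20): d=(1,9) inclusive
  edge (12, 20)→(2, 20): d=(-10,0) inclusive
  edge (2, 20)→(11, 11): d=(9,-9) inclusive
    (6,4)@(13, 9): e=[-20,110,0] → ·  [on edge]
    (5,5)@(11, 11): e=[0,90,0] → █  [on edge]
    (6,5)@(13, 11): e=[-18,90,18] → ·
    (4,6)@(9, 13): e=[20,70,0] → █  [on edge]
    (6,6)@(13, 13): e=[-16,70,36] → ·
    (3,7)@(7, 15): e=[40,50,0] → █  [on edge]
    (6,7)@(13, 15): e=[-14,50,54] → ·
    (2,8)@(5, 17): e=[60,30,0] → █  [on edge]
    (6,8)@(13, 17): e=[-12,30,72] → ·
    (1,9)@(3, 19): e=[80,10,0] → █  [on edge]
    (6,9)@(13, 19): e=[-10,10,90] → ·
    (0,10)@(1, 21): e=[100,-10,0] → ·  [on edge]
  covered (15 px):
    · · · · · · ·
    · · · · · · ·
    · · · · · · ·
    · · · · · · ·
    · · · · · · ·
    · · · · · █ ·
    · · · · █ █ ·
    · · · █ █ █ ·
    · · █ █ █ █ ·
    · █ █ █ █ █ ·
    · · · · · · ·
    · · · · · · ·
T1:
  2·area = 86  (B↔C swapped to make it positive)
  edge (4, 13)→(2, 0): d=(-2,-13) inclusive
  edge (2, 0)→(10, 9): d=(8,9) inclusive
  edge (10, 9)→(4, 13): d=(-6,4) inclusive
    (1,1)@(3, 3): e=[7,15,64] → █
    (2,1)@(5, 3): e=[33,-3,56] → ·
    (1,2)@(3, 5): e=[3,31,52] → █
    (2,2)@(5, 5): e=[29,13,44] → █
    (3,2)@(7, 5): e=[55,-5,36] → ·
    (1,3)@(3, 7): e=[-1,47,40] → ·
    (2,3)@(5, 7): e=[25,29,32] → █
    (3,3)@(7, 7): e=[51,11,24] → █
    (4,3)@(9, 7): e=[77,-7,16] → ·
    (6,3)@(13, 7): e=[129,-43,0] → ·  [on edge]
    (2,4)@(5, 9): e=[21,45,20] → █
    (4,4)@(9, 9): e=[73,9,4] → █
    (3,5)@(7, 11): e=[43,43,0] → █  [on edge]
    (0,7)@(1, 15): e=[-43,129,0] → ·  [on edge]
  covered (10 px):
    · · · · · · ·
    · █ · · · · ·
    · █ █ · · · ·
    · · █ █ · · ·
    · · █ █ █ · ·
    · · █ █ · · ·
    · · · · · · ·
    · · · · · · ·
    · · · · · · ·
    · · · · · · ·
    · · · · · · ·
    · · · · · · ·
T2:
  2·area = 20
  edge (12, 12)→(2, 22): d=(-10,10) inclusive
  edge (2, 22)→(1, 21): d=(-1,-1) inclusive
  edge (1, 21)→(12, 12): d=(11,-9) inclusive
    (6,5)@(13, 11): e=[0,22,-2] → ·  [on edge]
    (5,6)@(11, 13): e=[0,18,2] → █  [on edge]
    (6,6)@(13, 13): e=[-20,20,20] → ·
    (4,7)@(9, 15): e=[0,14,6] → █  [on edge]
    (5,7)@(11, 15): e=[-20,16,24] → ·
    (3,8)@(7, 17): e=[0,10,10] → █  [on edge]
    (4,8)@(9, 17): e=[-20,12,28] → ·
    (2,9)@(5, 19): e=[0,6,14] → █  [on edge]
    (3,9)@(7, 19): e=[-20,8,32] → ·
    (0,10)@(1, 21): e=[20,0,0] → █  [on edge]
    (1,10)@(3, 21): e=[0,2,18] → █  [on edge]
    (2,10)@(5, 21): e=[-20,4,36] → ·
    (0,11)@(1, 23): e=[0,-2,22] → ·  [on edge]
    (1,11)@(3, 23): e=[-20,0,40] → ·  [on edge]
  covered (6 px):
    · · · · · · ·
    · · · · · · ·
    · · · · · · ·
    · · · · · · ·
    · · · · · · ·
    · · · · · · ·
    · · · · · █ ·
    · · · · █ · ·
    · · · █ · · ·
    · · █ · · · ·
    █ █ · · · · ·
    · · · · · · ·
T3:
  2·area = 16
  edge (2, 22)→(10, 2): d=(8,-20) inclusive
  edge (10, 2)→(2, 24): d=(-8,22) inclusive
  edge (2, 24)→(2, 22): d=(0,-2) inclusive
    (2,7)@(5, 15): e=[4,6,6] → █
    (3,7)@(7, 15): e=[44,-38,10] → ·
    (2,8)@(5, 17): e=[20,-10,6] → ·
    (1,10)@(3, 21): e=[12,2,2] → █
    (2,10)@(5, 21): e=[52,-42,6] → ·
    (1,11)@(3, 23): e=[28,-14,2] → ·
  covered (2 px):
    · · · · · · ·
    · · · · · · ·
    · · · · · · ·
    · · · · · · ·
    · · · · · · ·
    · · · · · · ·
    · · · · · · ·
    · · █ · · · ·
    · · · · · · ·
    · · · · · · ·
    · █ · · · · ·
    · · · · · · ·
T4:
  2·area = 36  (B↔C swapped to make it positive)
  edge (4, 12)→(0, 8): d=(-4,-4) inclusive
  edge (0, 8)→(11, 10): d=(11,2) inclusive
  edge (11, 10)→(4, 12): d=(-7,2) inclusive
    (0,4)@(1, 9): e=[0,9,27] → █  [on edge]
    (1,4)@(3, 9): e=[8,5,23] → █
    (2,4)@(5, 9): e=[16,1,19] → █
    (3,4)@(7, 9): e=[24,-3,15] → ·
    (0,5)@(1, 11): e=[-8,31,13] → ·
    (1,5)@(3, 11): e=[0,27,9] → █  [on edge]
    (3,5)@(7, 11): e=[16,19,1] → █
    (4,5)@(9, 11): e=[24,15,-3] → ·
    (1,6)@(3, 13): e=[-8,49,-5] → ·
    (2,6)@(5, 13): e=[0,45,-9] → ·  [on edge]
    (3,6)@(7, 13): e=[8,41,-13] → ·
    (3,7)@(7, 15): e=[0,63,-27] → ·  [on edge]
    (4,8)@(9, 17): e=[0,81,-45] → ·  [on edge]
    (5,9)@(11, 19): e=[0,99,-63] → ·  [on edge]
    (6,10)@(13, 21): e=[0,117,-81] → ·  [on edge]
  covered (6 px):
    · · · · · · ·
    · · · · · · ·
    · · · · · · ·
    · · · · · · ·
    █ █ █ · · · ·
    · █ █ █ · · ·
    · · · · · · ·
    · · · · · · ·
    · · · · · · ·
    · · · · · · ·
    · · · · · · ·
    · · · · · · ·

Result: [14,6,0]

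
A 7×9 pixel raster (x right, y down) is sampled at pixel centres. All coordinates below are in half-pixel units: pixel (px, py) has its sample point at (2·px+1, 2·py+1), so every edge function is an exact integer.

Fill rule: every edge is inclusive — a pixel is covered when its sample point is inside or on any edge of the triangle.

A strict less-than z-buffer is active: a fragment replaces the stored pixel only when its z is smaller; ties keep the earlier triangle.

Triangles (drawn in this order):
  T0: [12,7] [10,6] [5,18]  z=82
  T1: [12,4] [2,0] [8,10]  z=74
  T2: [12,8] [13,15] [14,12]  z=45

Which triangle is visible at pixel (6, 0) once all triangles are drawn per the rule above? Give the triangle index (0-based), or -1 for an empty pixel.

T0:
  2·area = 29  (B↔C swapped to make it positive)
  edge (12, 7)→(5, 18): d=(-7,11) inclusive
  edge (5, 18)→(10, 6): d=(5,-12) inclusive
  edge (10, 6)→(12, 7): d=(2,1) inclusive
    (5,3)@(11, 7): e=[11,17,1] → #
    (6,3)@(13, 7): e=[-11,41,-1] → ·
    (4,4)@(9, 9): e=[19,3,7] → #
    (5,4)@(11, 9): e=[-3,27,5] → ·
    (4,5)@(9, 11): e=[5,13,11] → #
    (5,5)@(11, 11): e=[-17,37,9] → ·
    (4,6)@(9, 13): e=[-9,23,15] → ·
  covered (3 px):
    · · · · · · ·
    · · · · · · ·
    · · · · · · ·
    · · · · · # ·
    · · · · # · ·
    · · · · # · ·
    · · · · · · ·
    · · · · · · ·
    · · · · · · ·
T1:
  2·area = 76  (B↔C swapped to make it positive)
  edge (12, 4)→(8, 10): d=(-4,6) inclusive
  edge (8, 10)→(2, 0): d=(-6,-10) inclusive
  edge (2, 0)→(12, 4): d=(10,4) inclusive
    (1,0)@(3, 1): e=[66,4,6] → #
    (2,0)@(5, 1): e=[54,24,-2] → ·
    (1,1)@(3, 3): e=[58,-8,26] → ·
    (2,1)@(5, 3): e=[46,12,18] → #
    (3,1)@(7, 3): e=[34,32,10] → #
    (4,1)@(9, 3): e=[22,52,2] → #
    (5,1)@(11, 3): e=[10,72,-6] → ·
    (2,2)@(5, 5): e=[38,0,38] → #  [on edge]
    (5,2)@(11, 5): e=[2,60,14] → #
    (6,2)@(13, 5): e=[-10,80,6] → ·
    (2,3)@(5, 7): e=[30,-12,58] → ·
    (3,3)@(7, 7): e=[18,8,50] → #
    (5,7)@(11, 15): e=[-38,0,114] → ·  [on edge]
  covered (10 px):
    · # · · · · ·
    · · # # # · ·
    · · # # # # ·
    · · · # # · ·
    · · · · · · ·
    · · · · · · ·
    · · · · · · ·
    · · · · · · ·
    · · · · · · ·
T2:
  2·area = 10  (B↔C swapped to make it positive)
  edge (12, 8)→(14, 12): d=(2,4) inclusive
  edge (14, 12)→(13, 15): d=(-1,3) inclusive
  edge (13, 15)→(12, 8): d=(-1,-7) inclusive
    (5,0)@(11, 1): e=[-10,20,0] → ·  [on edge]
    (6,5)@(13, 11): e=[2,4,4] → #
    (6,6)@(13, 13): e=[6,2,2] → #
    (6,7)@(13, 15): e=[10,0,0] → #  [on edge]
    (6,8)@(13, 17): e=[14,-2,-2] → ·
  covered (3 px):
    · · · · · · ·
    · · · · · · ·
    · · · · · · ·
    · · · · · · ·
    · · · · · · ·
    · · · · · · #
    · · · · · · #
    · · · · · · #
    · · · · · · ·

Z-buffer (winner per pixel, '.' = empty):
  . 1 . . . . .
  . . 1 1 1 . .
  . . 1 1 1 1 .
  . . . 1 1 0 .
  . . . . 0 . .
  . . . . 0 . 2
  . . . . . . 2
  . . . . . . 2
  . . . . . . .

Final: -1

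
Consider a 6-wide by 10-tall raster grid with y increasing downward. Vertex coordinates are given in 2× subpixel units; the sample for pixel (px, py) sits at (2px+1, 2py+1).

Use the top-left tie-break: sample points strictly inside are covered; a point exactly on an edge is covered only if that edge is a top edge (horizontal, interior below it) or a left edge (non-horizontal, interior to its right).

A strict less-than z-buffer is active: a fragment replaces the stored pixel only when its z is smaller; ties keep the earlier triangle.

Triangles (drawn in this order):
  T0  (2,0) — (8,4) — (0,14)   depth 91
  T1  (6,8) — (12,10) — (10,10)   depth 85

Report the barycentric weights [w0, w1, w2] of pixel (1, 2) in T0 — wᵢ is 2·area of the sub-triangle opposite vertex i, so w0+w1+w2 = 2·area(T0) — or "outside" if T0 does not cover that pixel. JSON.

T0:
  2·area = 92
  edge (2, 0)→(8, 4): d=(6,4) right/bottom  bias=-1
  edge (8, 4)→(0, 14): d=(-8,10) right/bottom  bias=-1
  edge (0, 14)→(2, 0): d=(2,-14) top-left  bias=+0
    (1,0)@(3, 1): e=[2,74,16] → #
    (2,0)@(5, 1): e=[-6,54,44] → ·
    (1,1)@(3, 3): e=[14,58,20] → #
    (2,1)@(5, 3): e=[6,38,48] → #
    (3,1)@(7, 3): e=[-2,18,76] → ·
    (1,2)@(3, 5): e=[26,42,24] → #
    (3,2)@(7, 5): e=[10,2,80] → #
    (4,2)@(9, 5): e=[2,-18,108] → ·
    (0,3)@(1, 7): e=[46,46,0] → #  [on edge]
    (3,3)@(7, 7): e=[22,-14,84] → ·
    (0,4)@(1, 9): e=[58,30,4] → #
    (2,4)@(5, 9): e=[42,-10,60] → ·
  covered (12 px):
    · # · · · ·
    · # # · · ·
    · # # # · ·
    # # # · · ·
    # # · · · ·
    # · · · · ·
    · · · · · ·
    · · · · · ·
    · · · · · ·
    · · · · · ·
T1:
  2·area = 4
  edge (6, 8)→(12, 10): d=(6,2) right/bottom  bias=-1
  edge (12, 10)→(10, 10): d=(-2,0) right/bottom  bias=-1
  edge (10, 10)→(6, 8): d=(-4,-2) top-left  bias=+0
    (1,3)@(3, 7): e=[0,6,-2] → ·  [on edge]
    (4,4)@(9, 9): e=[0,2,2] → ·  [on edge]
  covered (0 px):
    · · · · · ·
    · · · · · ·
    · · · · · ·
    · · · · · ·
    · · · · · ·
    · · · · · ·
    · · · · · ·
    · · · · · ·
    · · · · · ·
    · · · · · ·

Answer: [42,24,26]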